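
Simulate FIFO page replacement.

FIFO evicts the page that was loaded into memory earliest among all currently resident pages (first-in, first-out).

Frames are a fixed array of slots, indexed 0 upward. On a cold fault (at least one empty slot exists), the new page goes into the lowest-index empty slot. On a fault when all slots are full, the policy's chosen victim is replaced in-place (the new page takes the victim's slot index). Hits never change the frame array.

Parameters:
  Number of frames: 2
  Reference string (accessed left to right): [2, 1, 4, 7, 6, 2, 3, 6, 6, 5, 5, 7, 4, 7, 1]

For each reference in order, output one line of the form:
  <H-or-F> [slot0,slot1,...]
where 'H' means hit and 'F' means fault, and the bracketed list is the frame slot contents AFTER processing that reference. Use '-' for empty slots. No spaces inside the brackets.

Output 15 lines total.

F [2,-]
F [2,1]
F [4,1]
F [4,7]
F [6,7]
F [6,2]
F [3,2]
F [3,6]
H [3,6]
F [5,6]
H [5,6]
F [5,7]
F [4,7]
H [4,7]
F [4,1]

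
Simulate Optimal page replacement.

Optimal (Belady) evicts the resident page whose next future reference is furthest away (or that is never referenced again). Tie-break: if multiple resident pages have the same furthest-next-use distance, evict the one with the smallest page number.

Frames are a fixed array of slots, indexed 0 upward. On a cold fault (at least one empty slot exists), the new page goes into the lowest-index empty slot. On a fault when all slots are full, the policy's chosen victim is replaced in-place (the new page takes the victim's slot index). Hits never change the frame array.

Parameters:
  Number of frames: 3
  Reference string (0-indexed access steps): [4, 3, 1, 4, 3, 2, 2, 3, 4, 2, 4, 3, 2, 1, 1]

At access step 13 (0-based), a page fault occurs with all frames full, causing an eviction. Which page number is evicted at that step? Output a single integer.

Answer: 2

Derivation:
Step 0: ref 4 -> FAULT, frames=[4,-,-]
Step 1: ref 3 -> FAULT, frames=[4,3,-]
Step 2: ref 1 -> FAULT, frames=[4,3,1]
Step 3: ref 4 -> HIT, frames=[4,3,1]
Step 4: ref 3 -> HIT, frames=[4,3,1]
Step 5: ref 2 -> FAULT, evict 1, frames=[4,3,2]
Step 6: ref 2 -> HIT, frames=[4,3,2]
Step 7: ref 3 -> HIT, frames=[4,3,2]
Step 8: ref 4 -> HIT, frames=[4,3,2]
Step 9: ref 2 -> HIT, frames=[4,3,2]
Step 10: ref 4 -> HIT, frames=[4,3,2]
Step 11: ref 3 -> HIT, frames=[4,3,2]
Step 12: ref 2 -> HIT, frames=[4,3,2]
Step 13: ref 1 -> FAULT, evict 2, frames=[4,3,1]
At step 13: evicted page 2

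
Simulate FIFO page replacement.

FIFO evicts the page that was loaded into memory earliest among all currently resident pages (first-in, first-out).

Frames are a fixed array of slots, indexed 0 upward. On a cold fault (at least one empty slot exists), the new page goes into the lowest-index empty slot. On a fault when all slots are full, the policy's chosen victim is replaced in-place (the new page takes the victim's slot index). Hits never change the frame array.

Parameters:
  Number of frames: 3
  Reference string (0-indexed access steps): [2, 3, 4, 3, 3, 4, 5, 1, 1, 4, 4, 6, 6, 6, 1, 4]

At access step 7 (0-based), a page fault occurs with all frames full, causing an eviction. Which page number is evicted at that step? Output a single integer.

Answer: 3

Derivation:
Step 0: ref 2 -> FAULT, frames=[2,-,-]
Step 1: ref 3 -> FAULT, frames=[2,3,-]
Step 2: ref 4 -> FAULT, frames=[2,3,4]
Step 3: ref 3 -> HIT, frames=[2,3,4]
Step 4: ref 3 -> HIT, frames=[2,3,4]
Step 5: ref 4 -> HIT, frames=[2,3,4]
Step 6: ref 5 -> FAULT, evict 2, frames=[5,3,4]
Step 7: ref 1 -> FAULT, evict 3, frames=[5,1,4]
At step 7: evicted page 3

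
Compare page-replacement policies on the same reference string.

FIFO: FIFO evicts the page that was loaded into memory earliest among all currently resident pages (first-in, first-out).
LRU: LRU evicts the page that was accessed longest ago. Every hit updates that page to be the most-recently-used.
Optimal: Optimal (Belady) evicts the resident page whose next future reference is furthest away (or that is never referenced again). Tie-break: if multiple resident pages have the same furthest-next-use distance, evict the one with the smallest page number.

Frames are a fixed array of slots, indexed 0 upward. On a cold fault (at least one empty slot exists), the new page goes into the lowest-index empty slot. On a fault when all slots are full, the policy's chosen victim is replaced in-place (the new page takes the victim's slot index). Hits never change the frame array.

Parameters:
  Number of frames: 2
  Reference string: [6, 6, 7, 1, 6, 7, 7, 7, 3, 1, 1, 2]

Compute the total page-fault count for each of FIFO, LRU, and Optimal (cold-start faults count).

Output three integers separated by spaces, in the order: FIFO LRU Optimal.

Answer: 8 8 6

Derivation:
--- FIFO ---
  step 0: ref 6 -> FAULT, frames=[6,-] (faults so far: 1)
  step 1: ref 6 -> HIT, frames=[6,-] (faults so far: 1)
  step 2: ref 7 -> FAULT, frames=[6,7] (faults so far: 2)
  step 3: ref 1 -> FAULT, evict 6, frames=[1,7] (faults so far: 3)
  step 4: ref 6 -> FAULT, evict 7, frames=[1,6] (faults so far: 4)
  step 5: ref 7 -> FAULT, evict 1, frames=[7,6] (faults so far: 5)
  step 6: ref 7 -> HIT, frames=[7,6] (faults so far: 5)
  step 7: ref 7 -> HIT, frames=[7,6] (faults so far: 5)
  step 8: ref 3 -> FAULT, evict 6, frames=[7,3] (faults so far: 6)
  step 9: ref 1 -> FAULT, evict 7, frames=[1,3] (faults so far: 7)
  step 10: ref 1 -> HIT, frames=[1,3] (faults so far: 7)
  step 11: ref 2 -> FAULT, evict 3, frames=[1,2] (faults so far: 8)
  FIFO total faults: 8
--- LRU ---
  step 0: ref 6 -> FAULT, frames=[6,-] (faults so far: 1)
  step 1: ref 6 -> HIT, frames=[6,-] (faults so far: 1)
  step 2: ref 7 -> FAULT, frames=[6,7] (faults so far: 2)
  step 3: ref 1 -> FAULT, evict 6, frames=[1,7] (faults so far: 3)
  step 4: ref 6 -> FAULT, evict 7, frames=[1,6] (faults so far: 4)
  step 5: ref 7 -> FAULT, evict 1, frames=[7,6] (faults so far: 5)
  step 6: ref 7 -> HIT, frames=[7,6] (faults so far: 5)
  step 7: ref 7 -> HIT, frames=[7,6] (faults so far: 5)
  step 8: ref 3 -> FAULT, evict 6, frames=[7,3] (faults so far: 6)
  step 9: ref 1 -> FAULT, evict 7, frames=[1,3] (faults so far: 7)
  step 10: ref 1 -> HIT, frames=[1,3] (faults so far: 7)
  step 11: ref 2 -> FAULT, evict 3, frames=[1,2] (faults so far: 8)
  LRU total faults: 8
--- Optimal ---
  step 0: ref 6 -> FAULT, frames=[6,-] (faults so far: 1)
  step 1: ref 6 -> HIT, frames=[6,-] (faults so far: 1)
  step 2: ref 7 -> FAULT, frames=[6,7] (faults so far: 2)
  step 3: ref 1 -> FAULT, evict 7, frames=[6,1] (faults so far: 3)
  step 4: ref 6 -> HIT, frames=[6,1] (faults so far: 3)
  step 5: ref 7 -> FAULT, evict 6, frames=[7,1] (faults so far: 4)
  step 6: ref 7 -> HIT, frames=[7,1] (faults so far: 4)
  step 7: ref 7 -> HIT, frames=[7,1] (faults so far: 4)
  step 8: ref 3 -> FAULT, evict 7, frames=[3,1] (faults so far: 5)
  step 9: ref 1 -> HIT, frames=[3,1] (faults so far: 5)
  step 10: ref 1 -> HIT, frames=[3,1] (faults so far: 5)
  step 11: ref 2 -> FAULT, evict 1, frames=[3,2] (faults so far: 6)
  Optimal total faults: 6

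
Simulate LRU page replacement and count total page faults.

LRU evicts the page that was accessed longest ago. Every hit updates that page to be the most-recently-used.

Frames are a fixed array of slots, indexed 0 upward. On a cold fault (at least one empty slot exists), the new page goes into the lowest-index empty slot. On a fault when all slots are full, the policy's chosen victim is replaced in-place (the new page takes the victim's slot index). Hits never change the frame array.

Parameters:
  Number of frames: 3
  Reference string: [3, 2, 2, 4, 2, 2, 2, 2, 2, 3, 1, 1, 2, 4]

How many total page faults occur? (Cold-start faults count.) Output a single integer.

Answer: 5

Derivation:
Step 0: ref 3 → FAULT, frames=[3,-,-]
Step 1: ref 2 → FAULT, frames=[3,2,-]
Step 2: ref 2 → HIT, frames=[3,2,-]
Step 3: ref 4 → FAULT, frames=[3,2,4]
Step 4: ref 2 → HIT, frames=[3,2,4]
Step 5: ref 2 → HIT, frames=[3,2,4]
Step 6: ref 2 → HIT, frames=[3,2,4]
Step 7: ref 2 → HIT, frames=[3,2,4]
Step 8: ref 2 → HIT, frames=[3,2,4]
Step 9: ref 3 → HIT, frames=[3,2,4]
Step 10: ref 1 → FAULT (evict 4), frames=[3,2,1]
Step 11: ref 1 → HIT, frames=[3,2,1]
Step 12: ref 2 → HIT, frames=[3,2,1]
Step 13: ref 4 → FAULT (evict 3), frames=[4,2,1]
Total faults: 5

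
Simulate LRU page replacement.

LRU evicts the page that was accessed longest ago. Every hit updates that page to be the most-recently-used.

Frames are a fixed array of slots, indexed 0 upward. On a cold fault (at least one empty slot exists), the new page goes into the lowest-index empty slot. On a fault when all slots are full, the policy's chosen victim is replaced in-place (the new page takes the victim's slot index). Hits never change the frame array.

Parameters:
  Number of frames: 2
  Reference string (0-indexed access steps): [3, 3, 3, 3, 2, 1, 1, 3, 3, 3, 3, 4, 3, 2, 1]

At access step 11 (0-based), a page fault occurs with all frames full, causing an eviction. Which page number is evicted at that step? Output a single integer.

Step 0: ref 3 -> FAULT, frames=[3,-]
Step 1: ref 3 -> HIT, frames=[3,-]
Step 2: ref 3 -> HIT, frames=[3,-]
Step 3: ref 3 -> HIT, frames=[3,-]
Step 4: ref 2 -> FAULT, frames=[3,2]
Step 5: ref 1 -> FAULT, evict 3, frames=[1,2]
Step 6: ref 1 -> HIT, frames=[1,2]
Step 7: ref 3 -> FAULT, evict 2, frames=[1,3]
Step 8: ref 3 -> HIT, frames=[1,3]
Step 9: ref 3 -> HIT, frames=[1,3]
Step 10: ref 3 -> HIT, frames=[1,3]
Step 11: ref 4 -> FAULT, evict 1, frames=[4,3]
At step 11: evicted page 1

Answer: 1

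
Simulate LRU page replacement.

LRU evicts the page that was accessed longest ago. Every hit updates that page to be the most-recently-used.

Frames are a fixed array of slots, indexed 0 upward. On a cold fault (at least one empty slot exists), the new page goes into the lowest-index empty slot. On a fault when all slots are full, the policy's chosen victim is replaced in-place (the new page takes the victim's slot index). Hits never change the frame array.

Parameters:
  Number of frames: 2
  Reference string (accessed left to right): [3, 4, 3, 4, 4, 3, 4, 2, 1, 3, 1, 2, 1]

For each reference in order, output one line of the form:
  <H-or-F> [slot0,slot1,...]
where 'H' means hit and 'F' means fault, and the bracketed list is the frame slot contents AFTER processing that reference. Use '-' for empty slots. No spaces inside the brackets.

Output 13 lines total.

F [3,-]
F [3,4]
H [3,4]
H [3,4]
H [3,4]
H [3,4]
H [3,4]
F [2,4]
F [2,1]
F [3,1]
H [3,1]
F [2,1]
H [2,1]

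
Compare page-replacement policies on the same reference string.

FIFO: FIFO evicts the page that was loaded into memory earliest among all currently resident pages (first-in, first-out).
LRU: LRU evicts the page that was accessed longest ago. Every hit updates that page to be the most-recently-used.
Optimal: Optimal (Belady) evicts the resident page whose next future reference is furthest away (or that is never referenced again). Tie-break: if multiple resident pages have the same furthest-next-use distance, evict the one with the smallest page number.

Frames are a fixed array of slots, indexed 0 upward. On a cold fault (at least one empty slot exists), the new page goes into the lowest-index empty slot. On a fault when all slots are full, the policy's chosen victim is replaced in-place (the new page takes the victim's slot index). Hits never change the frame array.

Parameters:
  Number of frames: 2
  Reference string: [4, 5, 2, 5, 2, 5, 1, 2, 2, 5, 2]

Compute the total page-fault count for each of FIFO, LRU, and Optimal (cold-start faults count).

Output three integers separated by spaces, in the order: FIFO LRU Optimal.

--- FIFO ---
  step 0: ref 4 -> FAULT, frames=[4,-] (faults so far: 1)
  step 1: ref 5 -> FAULT, frames=[4,5] (faults so far: 2)
  step 2: ref 2 -> FAULT, evict 4, frames=[2,5] (faults so far: 3)
  step 3: ref 5 -> HIT, frames=[2,5] (faults so far: 3)
  step 4: ref 2 -> HIT, frames=[2,5] (faults so far: 3)
  step 5: ref 5 -> HIT, frames=[2,5] (faults so far: 3)
  step 6: ref 1 -> FAULT, evict 5, frames=[2,1] (faults so far: 4)
  step 7: ref 2 -> HIT, frames=[2,1] (faults so far: 4)
  step 8: ref 2 -> HIT, frames=[2,1] (faults so far: 4)
  step 9: ref 5 -> FAULT, evict 2, frames=[5,1] (faults so far: 5)
  step 10: ref 2 -> FAULT, evict 1, frames=[5,2] (faults so far: 6)
  FIFO total faults: 6
--- LRU ---
  step 0: ref 4 -> FAULT, frames=[4,-] (faults so far: 1)
  step 1: ref 5 -> FAULT, frames=[4,5] (faults so far: 2)
  step 2: ref 2 -> FAULT, evict 4, frames=[2,5] (faults so far: 3)
  step 3: ref 5 -> HIT, frames=[2,5] (faults so far: 3)
  step 4: ref 2 -> HIT, frames=[2,5] (faults so far: 3)
  step 5: ref 5 -> HIT, frames=[2,5] (faults so far: 3)
  step 6: ref 1 -> FAULT, evict 2, frames=[1,5] (faults so far: 4)
  step 7: ref 2 -> FAULT, evict 5, frames=[1,2] (faults so far: 5)
  step 8: ref 2 -> HIT, frames=[1,2] (faults so far: 5)
  step 9: ref 5 -> FAULT, evict 1, frames=[5,2] (faults so far: 6)
  step 10: ref 2 -> HIT, frames=[5,2] (faults so far: 6)
  LRU total faults: 6
--- Optimal ---
  step 0: ref 4 -> FAULT, frames=[4,-] (faults so far: 1)
  step 1: ref 5 -> FAULT, frames=[4,5] (faults so far: 2)
  step 2: ref 2 -> FAULT, evict 4, frames=[2,5] (faults so far: 3)
  step 3: ref 5 -> HIT, frames=[2,5] (faults so far: 3)
  step 4: ref 2 -> HIT, frames=[2,5] (faults so far: 3)
  step 5: ref 5 -> HIT, frames=[2,5] (faults so far: 3)
  step 6: ref 1 -> FAULT, evict 5, frames=[2,1] (faults so far: 4)
  step 7: ref 2 -> HIT, frames=[2,1] (faults so far: 4)
  step 8: ref 2 -> HIT, frames=[2,1] (faults so far: 4)
  step 9: ref 5 -> FAULT, evict 1, frames=[2,5] (faults so far: 5)
  step 10: ref 2 -> HIT, frames=[2,5] (faults so far: 5)
  Optimal total faults: 5

Answer: 6 6 5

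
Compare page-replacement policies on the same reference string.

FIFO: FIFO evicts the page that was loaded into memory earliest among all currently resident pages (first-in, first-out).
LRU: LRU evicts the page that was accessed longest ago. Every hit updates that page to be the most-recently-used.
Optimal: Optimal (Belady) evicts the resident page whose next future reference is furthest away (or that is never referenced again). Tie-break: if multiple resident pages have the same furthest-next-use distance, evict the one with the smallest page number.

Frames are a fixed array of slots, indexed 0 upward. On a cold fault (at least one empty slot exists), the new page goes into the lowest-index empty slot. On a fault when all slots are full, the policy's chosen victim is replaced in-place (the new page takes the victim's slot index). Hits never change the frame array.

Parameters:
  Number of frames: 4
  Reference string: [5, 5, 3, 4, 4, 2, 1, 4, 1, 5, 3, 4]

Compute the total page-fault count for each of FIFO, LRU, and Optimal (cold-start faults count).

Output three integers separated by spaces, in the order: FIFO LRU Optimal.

--- FIFO ---
  step 0: ref 5 -> FAULT, frames=[5,-,-,-] (faults so far: 1)
  step 1: ref 5 -> HIT, frames=[5,-,-,-] (faults so far: 1)
  step 2: ref 3 -> FAULT, frames=[5,3,-,-] (faults so far: 2)
  step 3: ref 4 -> FAULT, frames=[5,3,4,-] (faults so far: 3)
  step 4: ref 4 -> HIT, frames=[5,3,4,-] (faults so far: 3)
  step 5: ref 2 -> FAULT, frames=[5,3,4,2] (faults so far: 4)
  step 6: ref 1 -> FAULT, evict 5, frames=[1,3,4,2] (faults so far: 5)
  step 7: ref 4 -> HIT, frames=[1,3,4,2] (faults so far: 5)
  step 8: ref 1 -> HIT, frames=[1,3,4,2] (faults so far: 5)
  step 9: ref 5 -> FAULT, evict 3, frames=[1,5,4,2] (faults so far: 6)
  step 10: ref 3 -> FAULT, evict 4, frames=[1,5,3,2] (faults so far: 7)
  step 11: ref 4 -> FAULT, evict 2, frames=[1,5,3,4] (faults so far: 8)
  FIFO total faults: 8
--- LRU ---
  step 0: ref 5 -> FAULT, frames=[5,-,-,-] (faults so far: 1)
  step 1: ref 5 -> HIT, frames=[5,-,-,-] (faults so far: 1)
  step 2: ref 3 -> FAULT, frames=[5,3,-,-] (faults so far: 2)
  step 3: ref 4 -> FAULT, frames=[5,3,4,-] (faults so far: 3)
  step 4: ref 4 -> HIT, frames=[5,3,4,-] (faults so far: 3)
  step 5: ref 2 -> FAULT, frames=[5,3,4,2] (faults so far: 4)
  step 6: ref 1 -> FAULT, evict 5, frames=[1,3,4,2] (faults so far: 5)
  step 7: ref 4 -> HIT, frames=[1,3,4,2] (faults so far: 5)
  step 8: ref 1 -> HIT, frames=[1,3,4,2] (faults so far: 5)
  step 9: ref 5 -> FAULT, evict 3, frames=[1,5,4,2] (faults so far: 6)
  step 10: ref 3 -> FAULT, evict 2, frames=[1,5,4,3] (faults so far: 7)
  step 11: ref 4 -> HIT, frames=[1,5,4,3] (faults so far: 7)
  LRU total faults: 7
--- Optimal ---
  step 0: ref 5 -> FAULT, frames=[5,-,-,-] (faults so far: 1)
  step 1: ref 5 -> HIT, frames=[5,-,-,-] (faults so far: 1)
  step 2: ref 3 -> FAULT, frames=[5,3,-,-] (faults so far: 2)
  step 3: ref 4 -> FAULT, frames=[5,3,4,-] (faults so far: 3)
  step 4: ref 4 -> HIT, frames=[5,3,4,-] (faults so far: 3)
  step 5: ref 2 -> FAULT, frames=[5,3,4,2] (faults so far: 4)
  step 6: ref 1 -> FAULT, evict 2, frames=[5,3,4,1] (faults so far: 5)
  step 7: ref 4 -> HIT, frames=[5,3,4,1] (faults so far: 5)
  step 8: ref 1 -> HIT, frames=[5,3,4,1] (faults so far: 5)
  step 9: ref 5 -> HIT, frames=[5,3,4,1] (faults so far: 5)
  step 10: ref 3 -> HIT, frames=[5,3,4,1] (faults so far: 5)
  step 11: ref 4 -> HIT, frames=[5,3,4,1] (faults so far: 5)
  Optimal total faults: 5

Answer: 8 7 5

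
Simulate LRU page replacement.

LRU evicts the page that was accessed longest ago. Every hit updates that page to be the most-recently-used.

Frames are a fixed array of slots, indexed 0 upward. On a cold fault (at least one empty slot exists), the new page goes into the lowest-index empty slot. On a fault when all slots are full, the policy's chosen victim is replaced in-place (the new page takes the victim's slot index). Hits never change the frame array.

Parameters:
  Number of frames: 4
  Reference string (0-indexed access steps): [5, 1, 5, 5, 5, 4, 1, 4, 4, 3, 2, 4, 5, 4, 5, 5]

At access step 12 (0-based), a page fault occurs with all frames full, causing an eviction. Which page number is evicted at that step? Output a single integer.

Step 0: ref 5 -> FAULT, frames=[5,-,-,-]
Step 1: ref 1 -> FAULT, frames=[5,1,-,-]
Step 2: ref 5 -> HIT, frames=[5,1,-,-]
Step 3: ref 5 -> HIT, frames=[5,1,-,-]
Step 4: ref 5 -> HIT, frames=[5,1,-,-]
Step 5: ref 4 -> FAULT, frames=[5,1,4,-]
Step 6: ref 1 -> HIT, frames=[5,1,4,-]
Step 7: ref 4 -> HIT, frames=[5,1,4,-]
Step 8: ref 4 -> HIT, frames=[5,1,4,-]
Step 9: ref 3 -> FAULT, frames=[5,1,4,3]
Step 10: ref 2 -> FAULT, evict 5, frames=[2,1,4,3]
Step 11: ref 4 -> HIT, frames=[2,1,4,3]
Step 12: ref 5 -> FAULT, evict 1, frames=[2,5,4,3]
At step 12: evicted page 1

Answer: 1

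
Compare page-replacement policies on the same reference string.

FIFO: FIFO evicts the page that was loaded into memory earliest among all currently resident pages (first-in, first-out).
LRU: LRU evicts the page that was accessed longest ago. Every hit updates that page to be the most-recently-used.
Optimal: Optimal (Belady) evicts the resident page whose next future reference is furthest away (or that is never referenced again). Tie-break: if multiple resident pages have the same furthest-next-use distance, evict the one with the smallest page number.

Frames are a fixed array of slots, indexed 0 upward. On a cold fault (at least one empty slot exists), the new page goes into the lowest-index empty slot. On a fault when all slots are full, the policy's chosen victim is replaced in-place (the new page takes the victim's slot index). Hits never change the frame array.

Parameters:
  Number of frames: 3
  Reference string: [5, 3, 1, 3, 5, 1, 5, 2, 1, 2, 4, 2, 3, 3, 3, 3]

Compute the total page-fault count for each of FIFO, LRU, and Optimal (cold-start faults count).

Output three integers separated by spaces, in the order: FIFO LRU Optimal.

Answer: 6 6 5

Derivation:
--- FIFO ---
  step 0: ref 5 -> FAULT, frames=[5,-,-] (faults so far: 1)
  step 1: ref 3 -> FAULT, frames=[5,3,-] (faults so far: 2)
  step 2: ref 1 -> FAULT, frames=[5,3,1] (faults so far: 3)
  step 3: ref 3 -> HIT, frames=[5,3,1] (faults so far: 3)
  step 4: ref 5 -> HIT, frames=[5,3,1] (faults so far: 3)
  step 5: ref 1 -> HIT, frames=[5,3,1] (faults so far: 3)
  step 6: ref 5 -> HIT, frames=[5,3,1] (faults so far: 3)
  step 7: ref 2 -> FAULT, evict 5, frames=[2,3,1] (faults so far: 4)
  step 8: ref 1 -> HIT, frames=[2,3,1] (faults so far: 4)
  step 9: ref 2 -> HIT, frames=[2,3,1] (faults so far: 4)
  step 10: ref 4 -> FAULT, evict 3, frames=[2,4,1] (faults so far: 5)
  step 11: ref 2 -> HIT, frames=[2,4,1] (faults so far: 5)
  step 12: ref 3 -> FAULT, evict 1, frames=[2,4,3] (faults so far: 6)
  step 13: ref 3 -> HIT, frames=[2,4,3] (faults so far: 6)
  step 14: ref 3 -> HIT, frames=[2,4,3] (faults so far: 6)
  step 15: ref 3 -> HIT, frames=[2,4,3] (faults so far: 6)
  FIFO total faults: 6
--- LRU ---
  step 0: ref 5 -> FAULT, frames=[5,-,-] (faults so far: 1)
  step 1: ref 3 -> FAULT, frames=[5,3,-] (faults so far: 2)
  step 2: ref 1 -> FAULT, frames=[5,3,1] (faults so far: 3)
  step 3: ref 3 -> HIT, frames=[5,3,1] (faults so far: 3)
  step 4: ref 5 -> HIT, frames=[5,3,1] (faults so far: 3)
  step 5: ref 1 -> HIT, frames=[5,3,1] (faults so far: 3)
  step 6: ref 5 -> HIT, frames=[5,3,1] (faults so far: 3)
  step 7: ref 2 -> FAULT, evict 3, frames=[5,2,1] (faults so far: 4)
  step 8: ref 1 -> HIT, frames=[5,2,1] (faults so far: 4)
  step 9: ref 2 -> HIT, frames=[5,2,1] (faults so far: 4)
  step 10: ref 4 -> FAULT, evict 5, frames=[4,2,1] (faults so far: 5)
  step 11: ref 2 -> HIT, frames=[4,2,1] (faults so far: 5)
  step 12: ref 3 -> FAULT, evict 1, frames=[4,2,3] (faults so far: 6)
  step 13: ref 3 -> HIT, frames=[4,2,3] (faults so far: 6)
  step 14: ref 3 -> HIT, frames=[4,2,3] (faults so far: 6)
  step 15: ref 3 -> HIT, frames=[4,2,3] (faults so far: 6)
  LRU total faults: 6
--- Optimal ---
  step 0: ref 5 -> FAULT, frames=[5,-,-] (faults so far: 1)
  step 1: ref 3 -> FAULT, frames=[5,3,-] (faults so far: 2)
  step 2: ref 1 -> FAULT, frames=[5,3,1] (faults so far: 3)
  step 3: ref 3 -> HIT, frames=[5,3,1] (faults so far: 3)
  step 4: ref 5 -> HIT, frames=[5,3,1] (faults so far: 3)
  step 5: ref 1 -> HIT, frames=[5,3,1] (faults so far: 3)
  step 6: ref 5 -> HIT, frames=[5,3,1] (faults so far: 3)
  step 7: ref 2 -> FAULT, evict 5, frames=[2,3,1] (faults so far: 4)
  step 8: ref 1 -> HIT, frames=[2,3,1] (faults so far: 4)
  step 9: ref 2 -> HIT, frames=[2,3,1] (faults so far: 4)
  step 10: ref 4 -> FAULT, evict 1, frames=[2,3,4] (faults so far: 5)
  step 11: ref 2 -> HIT, frames=[2,3,4] (faults so far: 5)
  step 12: ref 3 -> HIT, frames=[2,3,4] (faults so far: 5)
  step 13: ref 3 -> HIT, frames=[2,3,4] (faults so far: 5)
  step 14: ref 3 -> HIT, frames=[2,3,4] (faults so far: 5)
  step 15: ref 3 -> HIT, frames=[2,3,4] (faults so far: 5)
  Optimal total faults: 5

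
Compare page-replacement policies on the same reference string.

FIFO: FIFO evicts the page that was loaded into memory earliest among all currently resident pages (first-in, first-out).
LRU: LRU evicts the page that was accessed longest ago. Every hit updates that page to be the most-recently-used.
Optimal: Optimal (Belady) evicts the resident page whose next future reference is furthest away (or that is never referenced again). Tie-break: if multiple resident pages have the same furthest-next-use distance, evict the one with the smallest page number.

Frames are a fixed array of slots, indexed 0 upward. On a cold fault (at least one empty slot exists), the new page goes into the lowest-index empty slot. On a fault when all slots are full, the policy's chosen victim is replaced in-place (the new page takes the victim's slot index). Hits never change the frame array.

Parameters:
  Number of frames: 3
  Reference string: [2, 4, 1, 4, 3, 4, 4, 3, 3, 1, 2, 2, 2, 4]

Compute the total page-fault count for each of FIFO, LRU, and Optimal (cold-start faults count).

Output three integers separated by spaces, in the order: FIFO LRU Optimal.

--- FIFO ---
  step 0: ref 2 -> FAULT, frames=[2,-,-] (faults so far: 1)
  step 1: ref 4 -> FAULT, frames=[2,4,-] (faults so far: 2)
  step 2: ref 1 -> FAULT, frames=[2,4,1] (faults so far: 3)
  step 3: ref 4 -> HIT, frames=[2,4,1] (faults so far: 3)
  step 4: ref 3 -> FAULT, evict 2, frames=[3,4,1] (faults so far: 4)
  step 5: ref 4 -> HIT, frames=[3,4,1] (faults so far: 4)
  step 6: ref 4 -> HIT, frames=[3,4,1] (faults so far: 4)
  step 7: ref 3 -> HIT, frames=[3,4,1] (faults so far: 4)
  step 8: ref 3 -> HIT, frames=[3,4,1] (faults so far: 4)
  step 9: ref 1 -> HIT, frames=[3,4,1] (faults so far: 4)
  step 10: ref 2 -> FAULT, evict 4, frames=[3,2,1] (faults so far: 5)
  step 11: ref 2 -> HIT, frames=[3,2,1] (faults so far: 5)
  step 12: ref 2 -> HIT, frames=[3,2,1] (faults so far: 5)
  step 13: ref 4 -> FAULT, evict 1, frames=[3,2,4] (faults so far: 6)
  FIFO total faults: 6
--- LRU ---
  step 0: ref 2 -> FAULT, frames=[2,-,-] (faults so far: 1)
  step 1: ref 4 -> FAULT, frames=[2,4,-] (faults so far: 2)
  step 2: ref 1 -> FAULT, frames=[2,4,1] (faults so far: 3)
  step 3: ref 4 -> HIT, frames=[2,4,1] (faults so far: 3)
  step 4: ref 3 -> FAULT, evict 2, frames=[3,4,1] (faults so far: 4)
  step 5: ref 4 -> HIT, frames=[3,4,1] (faults so far: 4)
  step 6: ref 4 -> HIT, frames=[3,4,1] (faults so far: 4)
  step 7: ref 3 -> HIT, frames=[3,4,1] (faults so far: 4)
  step 8: ref 3 -> HIT, frames=[3,4,1] (faults so far: 4)
  step 9: ref 1 -> HIT, frames=[3,4,1] (faults so far: 4)
  step 10: ref 2 -> FAULT, evict 4, frames=[3,2,1] (faults so far: 5)
  step 11: ref 2 -> HIT, frames=[3,2,1] (faults so far: 5)
  step 12: ref 2 -> HIT, frames=[3,2,1] (faults so far: 5)
  step 13: ref 4 -> FAULT, evict 3, frames=[4,2,1] (faults so far: 6)
  LRU total faults: 6
--- Optimal ---
  step 0: ref 2 -> FAULT, frames=[2,-,-] (faults so far: 1)
  step 1: ref 4 -> FAULT, frames=[2,4,-] (faults so far: 2)
  step 2: ref 1 -> FAULT, frames=[2,4,1] (faults so far: 3)
  step 3: ref 4 -> HIT, frames=[2,4,1] (faults so far: 3)
  step 4: ref 3 -> FAULT, evict 2, frames=[3,4,1] (faults so far: 4)
  step 5: ref 4 -> HIT, frames=[3,4,1] (faults so far: 4)
  step 6: ref 4 -> HIT, frames=[3,4,1] (faults so far: 4)
  step 7: ref 3 -> HIT, frames=[3,4,1] (faults so far: 4)
  step 8: ref 3 -> HIT, frames=[3,4,1] (faults so far: 4)
  step 9: ref 1 -> HIT, frames=[3,4,1] (faults so far: 4)
  step 10: ref 2 -> FAULT, evict 1, frames=[3,4,2] (faults so far: 5)
  step 11: ref 2 -> HIT, frames=[3,4,2] (faults so far: 5)
  step 12: ref 2 -> HIT, frames=[3,4,2] (faults so far: 5)
  step 13: ref 4 -> HIT, frames=[3,4,2] (faults so far: 5)
  Optimal total faults: 5

Answer: 6 6 5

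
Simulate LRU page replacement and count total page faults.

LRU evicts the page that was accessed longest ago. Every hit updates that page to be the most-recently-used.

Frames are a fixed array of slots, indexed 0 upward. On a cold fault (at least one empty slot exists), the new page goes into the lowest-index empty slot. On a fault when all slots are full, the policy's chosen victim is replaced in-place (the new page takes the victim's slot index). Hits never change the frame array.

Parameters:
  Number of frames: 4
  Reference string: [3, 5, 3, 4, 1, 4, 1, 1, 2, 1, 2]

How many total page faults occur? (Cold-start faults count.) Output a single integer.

Step 0: ref 3 → FAULT, frames=[3,-,-,-]
Step 1: ref 5 → FAULT, frames=[3,5,-,-]
Step 2: ref 3 → HIT, frames=[3,5,-,-]
Step 3: ref 4 → FAULT, frames=[3,5,4,-]
Step 4: ref 1 → FAULT, frames=[3,5,4,1]
Step 5: ref 4 → HIT, frames=[3,5,4,1]
Step 6: ref 1 → HIT, frames=[3,5,4,1]
Step 7: ref 1 → HIT, frames=[3,5,4,1]
Step 8: ref 2 → FAULT (evict 5), frames=[3,2,4,1]
Step 9: ref 1 → HIT, frames=[3,2,4,1]
Step 10: ref 2 → HIT, frames=[3,2,4,1]
Total faults: 5

Answer: 5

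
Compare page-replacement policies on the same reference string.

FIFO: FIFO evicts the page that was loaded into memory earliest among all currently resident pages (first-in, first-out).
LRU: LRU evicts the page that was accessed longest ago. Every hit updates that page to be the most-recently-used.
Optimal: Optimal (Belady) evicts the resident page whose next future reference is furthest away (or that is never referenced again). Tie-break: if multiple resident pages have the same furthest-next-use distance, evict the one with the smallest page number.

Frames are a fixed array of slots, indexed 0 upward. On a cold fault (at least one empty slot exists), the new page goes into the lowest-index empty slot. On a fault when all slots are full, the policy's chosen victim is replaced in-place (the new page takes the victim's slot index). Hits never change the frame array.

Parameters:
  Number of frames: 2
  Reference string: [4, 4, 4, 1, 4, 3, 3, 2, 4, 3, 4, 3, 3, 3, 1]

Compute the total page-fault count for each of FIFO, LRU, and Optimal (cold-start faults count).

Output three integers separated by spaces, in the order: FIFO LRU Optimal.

--- FIFO ---
  step 0: ref 4 -> FAULT, frames=[4,-] (faults so far: 1)
  step 1: ref 4 -> HIT, frames=[4,-] (faults so far: 1)
  step 2: ref 4 -> HIT, frames=[4,-] (faults so far: 1)
  step 3: ref 1 -> FAULT, frames=[4,1] (faults so far: 2)
  step 4: ref 4 -> HIT, frames=[4,1] (faults so far: 2)
  step 5: ref 3 -> FAULT, evict 4, frames=[3,1] (faults so far: 3)
  step 6: ref 3 -> HIT, frames=[3,1] (faults so far: 3)
  step 7: ref 2 -> FAULT, evict 1, frames=[3,2] (faults so far: 4)
  step 8: ref 4 -> FAULT, evict 3, frames=[4,2] (faults so far: 5)
  step 9: ref 3 -> FAULT, evict 2, frames=[4,3] (faults so far: 6)
  step 10: ref 4 -> HIT, frames=[4,3] (faults so far: 6)
  step 11: ref 3 -> HIT, frames=[4,3] (faults so far: 6)
  step 12: ref 3 -> HIT, frames=[4,3] (faults so far: 6)
  step 13: ref 3 -> HIT, frames=[4,3] (faults so far: 6)
  step 14: ref 1 -> FAULT, evict 4, frames=[1,3] (faults so far: 7)
  FIFO total faults: 7
--- LRU ---
  step 0: ref 4 -> FAULT, frames=[4,-] (faults so far: 1)
  step 1: ref 4 -> HIT, frames=[4,-] (faults so far: 1)
  step 2: ref 4 -> HIT, frames=[4,-] (faults so far: 1)
  step 3: ref 1 -> FAULT, frames=[4,1] (faults so far: 2)
  step 4: ref 4 -> HIT, frames=[4,1] (faults so far: 2)
  step 5: ref 3 -> FAULT, evict 1, frames=[4,3] (faults so far: 3)
  step 6: ref 3 -> HIT, frames=[4,3] (faults so far: 3)
  step 7: ref 2 -> FAULT, evict 4, frames=[2,3] (faults so far: 4)
  step 8: ref 4 -> FAULT, evict 3, frames=[2,4] (faults so far: 5)
  step 9: ref 3 -> FAULT, evict 2, frames=[3,4] (faults so far: 6)
  step 10: ref 4 -> HIT, frames=[3,4] (faults so far: 6)
  step 11: ref 3 -> HIT, frames=[3,4] (faults so far: 6)
  step 12: ref 3 -> HIT, frames=[3,4] (faults so far: 6)
  step 13: ref 3 -> HIT, frames=[3,4] (faults so far: 6)
  step 14: ref 1 -> FAULT, evict 4, frames=[3,1] (faults so far: 7)
  LRU total faults: 7
--- Optimal ---
  step 0: ref 4 -> FAULT, frames=[4,-] (faults so far: 1)
  step 1: ref 4 -> HIT, frames=[4,-] (faults so far: 1)
  step 2: ref 4 -> HIT, frames=[4,-] (faults so far: 1)
  step 3: ref 1 -> FAULT, frames=[4,1] (faults so far: 2)
  step 4: ref 4 -> HIT, frames=[4,1] (faults so far: 2)
  step 5: ref 3 -> FAULT, evict 1, frames=[4,3] (faults so far: 3)
  step 6: ref 3 -> HIT, frames=[4,3] (faults so far: 3)
  step 7: ref 2 -> FAULT, evict 3, frames=[4,2] (faults so far: 4)
  step 8: ref 4 -> HIT, frames=[4,2] (faults so far: 4)
  step 9: ref 3 -> FAULT, evict 2, frames=[4,3] (faults so far: 5)
  step 10: ref 4 -> HIT, frames=[4,3] (faults so far: 5)
  step 11: ref 3 -> HIT, frames=[4,3] (faults so far: 5)
  step 12: ref 3 -> HIT, frames=[4,3] (faults so far: 5)
  step 13: ref 3 -> HIT, frames=[4,3] (faults so far: 5)
  step 14: ref 1 -> FAULT, evict 3, frames=[4,1] (faults so far: 6)
  Optimal total faults: 6

Answer: 7 7 6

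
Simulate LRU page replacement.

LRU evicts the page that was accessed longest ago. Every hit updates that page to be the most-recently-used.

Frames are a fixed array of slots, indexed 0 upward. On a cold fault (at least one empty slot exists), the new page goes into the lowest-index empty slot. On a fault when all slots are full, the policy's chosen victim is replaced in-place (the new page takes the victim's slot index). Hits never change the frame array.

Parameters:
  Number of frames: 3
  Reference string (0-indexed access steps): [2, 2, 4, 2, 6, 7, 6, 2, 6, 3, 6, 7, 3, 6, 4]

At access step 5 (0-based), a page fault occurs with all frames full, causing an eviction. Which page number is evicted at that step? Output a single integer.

Step 0: ref 2 -> FAULT, frames=[2,-,-]
Step 1: ref 2 -> HIT, frames=[2,-,-]
Step 2: ref 4 -> FAULT, frames=[2,4,-]
Step 3: ref 2 -> HIT, frames=[2,4,-]
Step 4: ref 6 -> FAULT, frames=[2,4,6]
Step 5: ref 7 -> FAULT, evict 4, frames=[2,7,6]
At step 5: evicted page 4

Answer: 4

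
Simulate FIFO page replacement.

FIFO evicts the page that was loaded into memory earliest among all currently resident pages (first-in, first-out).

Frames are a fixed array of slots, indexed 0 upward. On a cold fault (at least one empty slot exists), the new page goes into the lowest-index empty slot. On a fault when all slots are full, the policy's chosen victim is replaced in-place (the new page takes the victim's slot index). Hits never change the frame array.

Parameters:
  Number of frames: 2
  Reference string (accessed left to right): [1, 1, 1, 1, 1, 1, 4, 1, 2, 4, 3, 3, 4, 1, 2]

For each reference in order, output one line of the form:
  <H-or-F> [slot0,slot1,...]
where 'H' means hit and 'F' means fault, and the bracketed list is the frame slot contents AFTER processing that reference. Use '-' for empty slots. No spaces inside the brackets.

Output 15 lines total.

F [1,-]
H [1,-]
H [1,-]
H [1,-]
H [1,-]
H [1,-]
F [1,4]
H [1,4]
F [2,4]
H [2,4]
F [2,3]
H [2,3]
F [4,3]
F [4,1]
F [2,1]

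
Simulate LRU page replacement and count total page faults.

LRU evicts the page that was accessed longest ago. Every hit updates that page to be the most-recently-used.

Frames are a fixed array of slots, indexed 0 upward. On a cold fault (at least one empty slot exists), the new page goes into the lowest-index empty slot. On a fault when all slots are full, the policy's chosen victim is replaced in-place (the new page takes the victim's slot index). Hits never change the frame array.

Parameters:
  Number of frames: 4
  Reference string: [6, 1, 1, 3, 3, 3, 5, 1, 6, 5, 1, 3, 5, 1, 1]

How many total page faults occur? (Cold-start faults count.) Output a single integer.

Answer: 4

Derivation:
Step 0: ref 6 → FAULT, frames=[6,-,-,-]
Step 1: ref 1 → FAULT, frames=[6,1,-,-]
Step 2: ref 1 → HIT, frames=[6,1,-,-]
Step 3: ref 3 → FAULT, frames=[6,1,3,-]
Step 4: ref 3 → HIT, frames=[6,1,3,-]
Step 5: ref 3 → HIT, frames=[6,1,3,-]
Step 6: ref 5 → FAULT, frames=[6,1,3,5]
Step 7: ref 1 → HIT, frames=[6,1,3,5]
Step 8: ref 6 → HIT, frames=[6,1,3,5]
Step 9: ref 5 → HIT, frames=[6,1,3,5]
Step 10: ref 1 → HIT, frames=[6,1,3,5]
Step 11: ref 3 → HIT, frames=[6,1,3,5]
Step 12: ref 5 → HIT, frames=[6,1,3,5]
Step 13: ref 1 → HIT, frames=[6,1,3,5]
Step 14: ref 1 → HIT, frames=[6,1,3,5]
Total faults: 4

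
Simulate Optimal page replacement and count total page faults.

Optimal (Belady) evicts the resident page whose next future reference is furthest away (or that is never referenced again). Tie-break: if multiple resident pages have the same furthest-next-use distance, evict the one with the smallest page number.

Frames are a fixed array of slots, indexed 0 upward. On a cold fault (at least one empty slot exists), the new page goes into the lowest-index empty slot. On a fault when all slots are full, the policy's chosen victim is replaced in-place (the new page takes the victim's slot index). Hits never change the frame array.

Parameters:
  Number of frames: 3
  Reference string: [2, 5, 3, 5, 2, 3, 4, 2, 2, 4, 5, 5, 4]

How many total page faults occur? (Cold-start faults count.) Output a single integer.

Step 0: ref 2 → FAULT, frames=[2,-,-]
Step 1: ref 5 → FAULT, frames=[2,5,-]
Step 2: ref 3 → FAULT, frames=[2,5,3]
Step 3: ref 5 → HIT, frames=[2,5,3]
Step 4: ref 2 → HIT, frames=[2,5,3]
Step 5: ref 3 → HIT, frames=[2,5,3]
Step 6: ref 4 → FAULT (evict 3), frames=[2,5,4]
Step 7: ref 2 → HIT, frames=[2,5,4]
Step 8: ref 2 → HIT, frames=[2,5,4]
Step 9: ref 4 → HIT, frames=[2,5,4]
Step 10: ref 5 → HIT, frames=[2,5,4]
Step 11: ref 5 → HIT, frames=[2,5,4]
Step 12: ref 4 → HIT, frames=[2,5,4]
Total faults: 4

Answer: 4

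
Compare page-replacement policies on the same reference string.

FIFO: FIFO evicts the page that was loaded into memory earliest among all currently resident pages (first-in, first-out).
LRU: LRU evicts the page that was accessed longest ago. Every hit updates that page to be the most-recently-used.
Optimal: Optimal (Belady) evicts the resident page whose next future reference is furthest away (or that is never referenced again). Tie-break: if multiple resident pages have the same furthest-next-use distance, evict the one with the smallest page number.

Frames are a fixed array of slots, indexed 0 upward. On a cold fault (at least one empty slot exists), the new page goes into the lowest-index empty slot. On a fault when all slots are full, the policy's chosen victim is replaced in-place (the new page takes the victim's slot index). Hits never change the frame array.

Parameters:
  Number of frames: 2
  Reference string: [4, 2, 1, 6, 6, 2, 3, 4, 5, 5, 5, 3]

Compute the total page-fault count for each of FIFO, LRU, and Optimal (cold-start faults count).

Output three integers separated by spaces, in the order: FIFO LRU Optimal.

--- FIFO ---
  step 0: ref 4 -> FAULT, frames=[4,-] (faults so far: 1)
  step 1: ref 2 -> FAULT, frames=[4,2] (faults so far: 2)
  step 2: ref 1 -> FAULT, evict 4, frames=[1,2] (faults so far: 3)
  step 3: ref 6 -> FAULT, evict 2, frames=[1,6] (faults so far: 4)
  step 4: ref 6 -> HIT, frames=[1,6] (faults so far: 4)
  step 5: ref 2 -> FAULT, evict 1, frames=[2,6] (faults so far: 5)
  step 6: ref 3 -> FAULT, evict 6, frames=[2,3] (faults so far: 6)
  step 7: ref 4 -> FAULT, evict 2, frames=[4,3] (faults so far: 7)
  step 8: ref 5 -> FAULT, evict 3, frames=[4,5] (faults so far: 8)
  step 9: ref 5 -> HIT, frames=[4,5] (faults so far: 8)
  step 10: ref 5 -> HIT, frames=[4,5] (faults so far: 8)
  step 11: ref 3 -> FAULT, evict 4, frames=[3,5] (faults so far: 9)
  FIFO total faults: 9
--- LRU ---
  step 0: ref 4 -> FAULT, frames=[4,-] (faults so far: 1)
  step 1: ref 2 -> FAULT, frames=[4,2] (faults so far: 2)
  step 2: ref 1 -> FAULT, evict 4, frames=[1,2] (faults so far: 3)
  step 3: ref 6 -> FAULT, evict 2, frames=[1,6] (faults so far: 4)
  step 4: ref 6 -> HIT, frames=[1,6] (faults so far: 4)
  step 5: ref 2 -> FAULT, evict 1, frames=[2,6] (faults so far: 5)
  step 6: ref 3 -> FAULT, evict 6, frames=[2,3] (faults so far: 6)
  step 7: ref 4 -> FAULT, evict 2, frames=[4,3] (faults so far: 7)
  step 8: ref 5 -> FAULT, evict 3, frames=[4,5] (faults so far: 8)
  step 9: ref 5 -> HIT, frames=[4,5] (faults so far: 8)
  step 10: ref 5 -> HIT, frames=[4,5] (faults so far: 8)
  step 11: ref 3 -> FAULT, evict 4, frames=[3,5] (faults so far: 9)
  LRU total faults: 9
--- Optimal ---
  step 0: ref 4 -> FAULT, frames=[4,-] (faults so far: 1)
  step 1: ref 2 -> FAULT, frames=[4,2] (faults so far: 2)
  step 2: ref 1 -> FAULT, evict 4, frames=[1,2] (faults so far: 3)
  step 3: ref 6 -> FAULT, evict 1, frames=[6,2] (faults so far: 4)
  step 4: ref 6 -> HIT, frames=[6,2] (faults so far: 4)
  step 5: ref 2 -> HIT, frames=[6,2] (faults so far: 4)
  step 6: ref 3 -> FAULT, evict 2, frames=[6,3] (faults so far: 5)
  step 7: ref 4 -> FAULT, evict 6, frames=[4,3] (faults so far: 6)
  step 8: ref 5 -> FAULT, evict 4, frames=[5,3] (faults so far: 7)
  step 9: ref 5 -> HIT, frames=[5,3] (faults so far: 7)
  step 10: ref 5 -> HIT, frames=[5,3] (faults so far: 7)
  step 11: ref 3 -> HIT, frames=[5,3] (faults so far: 7)
  Optimal total faults: 7

Answer: 9 9 7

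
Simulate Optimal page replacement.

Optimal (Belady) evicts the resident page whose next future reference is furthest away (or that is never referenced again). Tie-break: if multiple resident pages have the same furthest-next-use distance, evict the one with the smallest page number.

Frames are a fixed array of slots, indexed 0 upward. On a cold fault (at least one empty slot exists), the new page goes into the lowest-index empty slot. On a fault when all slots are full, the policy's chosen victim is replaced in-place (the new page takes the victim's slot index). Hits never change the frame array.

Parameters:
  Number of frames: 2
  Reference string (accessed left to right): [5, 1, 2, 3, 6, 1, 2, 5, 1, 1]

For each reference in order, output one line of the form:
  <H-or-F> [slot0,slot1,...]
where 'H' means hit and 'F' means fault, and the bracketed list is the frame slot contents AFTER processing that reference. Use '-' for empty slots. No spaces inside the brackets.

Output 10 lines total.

F [5,-]
F [5,1]
F [2,1]
F [3,1]
F [6,1]
H [6,1]
F [2,1]
F [5,1]
H [5,1]
H [5,1]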